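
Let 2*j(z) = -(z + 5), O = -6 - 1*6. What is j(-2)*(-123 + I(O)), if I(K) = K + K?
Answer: 441/2 ≈ 220.50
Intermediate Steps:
O = -12 (O = -6 - 6 = -12)
I(K) = 2*K
j(z) = -5/2 - z/2 (j(z) = (-(z + 5))/2 = (-(5 + z))/2 = (-5 - z)/2 = -5/2 - z/2)
j(-2)*(-123 + I(O)) = (-5/2 - ½*(-2))*(-123 + 2*(-12)) = (-5/2 + 1)*(-123 - 24) = -3/2*(-147) = 441/2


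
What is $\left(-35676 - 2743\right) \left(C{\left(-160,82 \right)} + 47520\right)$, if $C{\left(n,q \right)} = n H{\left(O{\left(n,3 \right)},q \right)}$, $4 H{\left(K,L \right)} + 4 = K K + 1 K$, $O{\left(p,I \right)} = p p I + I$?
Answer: $9065003651199200$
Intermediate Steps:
$O{\left(p,I \right)} = I + I p^{2}$ ($O{\left(p,I \right)} = p^{2} I + I = I p^{2} + I = I + I p^{2}$)
$H{\left(K,L \right)} = -1 + \frac{K}{4} + \frac{K^{2}}{4}$ ($H{\left(K,L \right)} = -1 + \frac{K K + 1 K}{4} = -1 + \frac{K^{2} + K}{4} = -1 + \frac{K + K^{2}}{4} = -1 + \left(\frac{K}{4} + \frac{K^{2}}{4}\right) = -1 + \frac{K}{4} + \frac{K^{2}}{4}$)
$C{\left(n,q \right)} = n \left(- \frac{1}{4} + \frac{\left(3 + 3 n^{2}\right)^{2}}{4} + \frac{3 n^{2}}{4}\right)$ ($C{\left(n,q \right)} = n \left(-1 + \frac{3 \left(1 + n^{2}\right)}{4} + \frac{\left(3 \left(1 + n^{2}\right)\right)^{2}}{4}\right) = n \left(-1 + \frac{3 + 3 n^{2}}{4} + \frac{\left(3 + 3 n^{2}\right)^{2}}{4}\right) = n \left(-1 + \left(\frac{3}{4} + \frac{3 n^{2}}{4}\right) + \frac{\left(3 + 3 n^{2}\right)^{2}}{4}\right) = n \left(- \frac{1}{4} + \frac{\left(3 + 3 n^{2}\right)^{2}}{4} + \frac{3 n^{2}}{4}\right)$)
$\left(-35676 - 2743\right) \left(C{\left(-160,82 \right)} + 47520\right) = \left(-35676 - 2743\right) \left(\frac{1}{4} \left(-160\right) \left(8 + 9 \left(-160\right)^{4} + 21 \left(-160\right)^{2}\right) + 47520\right) = - 38419 \left(\frac{1}{4} \left(-160\right) \left(8 + 9 \cdot 655360000 + 21 \cdot 25600\right) + 47520\right) = - 38419 \left(\frac{1}{4} \left(-160\right) \left(8 + 5898240000 + 537600\right) + 47520\right) = - 38419 \left(\frac{1}{4} \left(-160\right) 5898777608 + 47520\right) = - 38419 \left(-235951104320 + 47520\right) = \left(-38419\right) \left(-235951056800\right) = 9065003651199200$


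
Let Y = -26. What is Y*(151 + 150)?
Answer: -7826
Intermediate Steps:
Y*(151 + 150) = -26*(151 + 150) = -26*301 = -7826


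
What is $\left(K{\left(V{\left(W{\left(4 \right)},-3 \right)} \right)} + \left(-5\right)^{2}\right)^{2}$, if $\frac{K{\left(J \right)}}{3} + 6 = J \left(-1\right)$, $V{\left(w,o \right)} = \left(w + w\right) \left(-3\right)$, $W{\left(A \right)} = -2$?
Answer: $841$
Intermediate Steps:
$V{\left(w,o \right)} = - 6 w$ ($V{\left(w,o \right)} = 2 w \left(-3\right) = - 6 w$)
$K{\left(J \right)} = -18 - 3 J$ ($K{\left(J \right)} = -18 + 3 J \left(-1\right) = -18 + 3 \left(- J\right) = -18 - 3 J$)
$\left(K{\left(V{\left(W{\left(4 \right)},-3 \right)} \right)} + \left(-5\right)^{2}\right)^{2} = \left(\left(-18 - 3 \left(\left(-6\right) \left(-2\right)\right)\right) + \left(-5\right)^{2}\right)^{2} = \left(\left(-18 - 36\right) + 25\right)^{2} = \left(-54 + 25\right)^{2} = \left(-29\right)^{2} = 841$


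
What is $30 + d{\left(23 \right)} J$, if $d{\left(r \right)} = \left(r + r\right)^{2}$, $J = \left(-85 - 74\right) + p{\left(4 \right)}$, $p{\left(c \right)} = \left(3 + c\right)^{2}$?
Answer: $-232730$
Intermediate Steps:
$J = -110$ ($J = \left(-85 - 74\right) + \left(3 + 4\right)^{2} = -159 + 7^{2} = -159 + 49 = -110$)
$d{\left(r \right)} = 4 r^{2}$ ($d{\left(r \right)} = \left(2 r\right)^{2} = 4 r^{2}$)
$30 + d{\left(23 \right)} J = 30 + 4 \cdot 23^{2} \left(-110\right) = 30 + 4 \cdot 529 \left(-110\right) = 30 + 2116 \left(-110\right) = 30 - 232760 = -232730$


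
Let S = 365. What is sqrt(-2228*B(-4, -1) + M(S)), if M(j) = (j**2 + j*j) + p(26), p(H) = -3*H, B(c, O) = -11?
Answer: 24*sqrt(505) ≈ 539.33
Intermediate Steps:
M(j) = -78 + 2*j**2 (M(j) = (j**2 + j*j) - 3*26 = (j**2 + j**2) - 78 = 2*j**2 - 78 = -78 + 2*j**2)
sqrt(-2228*B(-4, -1) + M(S)) = sqrt(-2228*(-11) + (-78 + 2*365**2)) = sqrt(24508 + (-78 + 2*133225)) = sqrt(24508 + (-78 + 266450)) = sqrt(24508 + 266372) = sqrt(290880) = 24*sqrt(505)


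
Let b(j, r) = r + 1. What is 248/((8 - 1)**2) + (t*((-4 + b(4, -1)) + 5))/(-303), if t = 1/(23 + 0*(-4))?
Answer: 1728263/341481 ≈ 5.0611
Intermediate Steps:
b(j, r) = 1 + r
t = 1/23 (t = 1/(23 + 0) = 1/23 ≈ 0.043478)
248/((8 - 1)**2) + (t*((-4 + b(4, -1)) + 5))/(-303) = 248/((8 - 1)**2) + (((-4 + (1 - 1)) + 5)/23)/(-303) = 248/(7**2) + (((-4 + 0) + 5)/23)*(-1/303) = 248/49 + ((-4 + 5)/23)*(-1/303) = 248*(1/49) + ((1/23)*1)*(-1/303) = 248/49 + (1/23)*(-1/303) = 248/49 - 1/6969 = 1728263/341481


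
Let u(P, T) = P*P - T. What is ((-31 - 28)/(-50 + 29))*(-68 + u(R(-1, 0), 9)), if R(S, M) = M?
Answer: -649/3 ≈ -216.33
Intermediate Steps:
u(P, T) = P² - T
((-31 - 28)/(-50 + 29))*(-68 + u(R(-1, 0), 9)) = ((-31 - 28)/(-50 + 29))*(-68 + (0² - 1*9)) = (-59/(-21))*(-68 + (0 - 9)) = (-59*(-1/21))*(-68 - 9) = (59/21)*(-77) = -649/3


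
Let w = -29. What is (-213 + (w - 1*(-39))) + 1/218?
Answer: -44253/218 ≈ -203.00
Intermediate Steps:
(-213 + (w - 1*(-39))) + 1/218 = (-213 + (-29 - 1*(-39))) + 1/218 = (-213 + (-29 + 39)) + 1/218 = (-213 + 10) + 1/218 = -203 + 1/218 = -44253/218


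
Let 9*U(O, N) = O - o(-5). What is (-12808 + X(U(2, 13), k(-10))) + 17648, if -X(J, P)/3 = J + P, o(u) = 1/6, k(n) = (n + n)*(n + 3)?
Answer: 79549/18 ≈ 4419.4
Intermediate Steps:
k(n) = 2*n*(3 + n) (k(n) = (2*n)*(3 + n) = 2*n*(3 + n))
o(u) = ⅙
U(O, N) = -1/54 + O/9 (U(O, N) = (O - 1*⅙)/9 = (O - ⅙)/9 = (-⅙ + O)/9 = -1/54 + O/9)
X(J, P) = -3*J - 3*P (X(J, P) = -3*(J + P) = -3*J - 3*P)
(-12808 + X(U(2, 13), k(-10))) + 17648 = (-12808 + (-3*(-1/54 + (⅑)*2) - 6*(-10)*(3 - 10))) + 17648 = (-12808 + (-3*(-1/54 + 2/9) - 6*(-10)*(-7))) + 17648 = (-12808 + (-3*11/54 - 3*140)) + 17648 = (-12808 + (-11/18 - 420)) + 17648 = (-12808 - 7571/18) + 17648 = -238115/18 + 17648 = 79549/18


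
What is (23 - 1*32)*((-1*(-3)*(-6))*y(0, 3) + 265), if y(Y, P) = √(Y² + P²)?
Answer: -1899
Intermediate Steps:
y(Y, P) = √(P² + Y²)
(23 - 1*32)*((-1*(-3)*(-6))*y(0, 3) + 265) = (23 - 1*32)*((-1*(-3)*(-6))*√(3² + 0²) + 265) = (23 - 32)*((3*(-6))*√(9 + 0) + 265) = -9*(-18*√9 + 265) = -9*(-18*3 + 265) = -9*(-54 + 265) = -9*211 = -1899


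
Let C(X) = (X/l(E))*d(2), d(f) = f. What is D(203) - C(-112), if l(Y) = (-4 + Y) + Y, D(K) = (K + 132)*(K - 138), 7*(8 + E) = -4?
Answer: 805283/37 ≈ 21764.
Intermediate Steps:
E = -60/7 (E = -8 + (⅐)*(-4) = -8 - 4/7 = -60/7 ≈ -8.5714)
D(K) = (-138 + K)*(132 + K) (D(K) = (132 + K)*(-138 + K) = (-138 + K)*(132 + K))
l(Y) = -4 + 2*Y
C(X) = -7*X/74 (C(X) = (X/(-4 + 2*(-60/7)))*2 = (X/(-4 - 120/7))*2 = (X/(-148/7))*2 = (X*(-7/148))*2 = -7*X/148*2 = -7*X/74)
D(203) - C(-112) = (-18216 + 203² - 6*203) - (-7)*(-112)/74 = (-18216 + 41209 - 1218) - 1*392/37 = 21775 - 392/37 = 805283/37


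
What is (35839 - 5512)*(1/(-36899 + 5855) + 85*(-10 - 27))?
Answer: -986975848529/10348 ≈ -9.5378e+7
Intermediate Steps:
(35839 - 5512)*(1/(-36899 + 5855) + 85*(-10 - 27)) = 30327*(1/(-31044) + 85*(-37)) = 30327*(-1/31044 - 3145) = 30327*(-97633381/31044) = -986975848529/10348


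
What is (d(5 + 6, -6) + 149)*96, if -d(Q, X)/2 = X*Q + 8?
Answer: 25440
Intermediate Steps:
d(Q, X) = -16 - 2*Q*X (d(Q, X) = -2*(X*Q + 8) = -2*(Q*X + 8) = -2*(8 + Q*X) = -16 - 2*Q*X)
(d(5 + 6, -6) + 149)*96 = ((-16 - 2*(5 + 6)*(-6)) + 149)*96 = ((-16 - 2*11*(-6)) + 149)*96 = ((-16 + 132) + 149)*96 = (116 + 149)*96 = 265*96 = 25440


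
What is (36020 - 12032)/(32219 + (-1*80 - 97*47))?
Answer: 5997/6895 ≈ 0.86976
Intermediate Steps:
(36020 - 12032)/(32219 + (-1*80 - 97*47)) = 23988/(32219 + (-80 - 4559)) = 23988/(32219 - 4639) = 23988/27580 = 23988*(1/27580) = 5997/6895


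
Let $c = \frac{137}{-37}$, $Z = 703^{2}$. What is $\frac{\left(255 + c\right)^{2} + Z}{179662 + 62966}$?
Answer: $\frac{763024925}{332157732} \approx 2.2972$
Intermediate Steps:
$Z = 494209$
$c = - \frac{137}{37}$ ($c = 137 \left(- \frac{1}{37}\right) = - \frac{137}{37} \approx -3.7027$)
$\frac{\left(255 + c\right)^{2} + Z}{179662 + 62966} = \frac{\left(255 - \frac{137}{37}\right)^{2} + 494209}{179662 + 62966} = \frac{\left(\frac{9298}{37}\right)^{2} + 494209}{242628} = \left(\frac{86452804}{1369} + 494209\right) \frac{1}{242628} = \frac{763024925}{1369} \cdot \frac{1}{242628} = \frac{763024925}{332157732}$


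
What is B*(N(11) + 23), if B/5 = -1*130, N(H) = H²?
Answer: -93600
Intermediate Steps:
B = -650 (B = 5*(-1*130) = 5*(-130) = -650)
B*(N(11) + 23) = -650*(11² + 23) = -650*(121 + 23) = -650*144 = -93600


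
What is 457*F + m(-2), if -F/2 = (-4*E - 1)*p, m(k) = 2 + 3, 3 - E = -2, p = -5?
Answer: -95965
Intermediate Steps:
E = 5 (E = 3 - 1*(-2) = 3 + 2 = 5)
m(k) = 5
F = -210 (F = -2*(-4*5 - 1)*(-5) = -2*(-20 - 1)*(-5) = -(-42)*(-5) = -2*105 = -210)
457*F + m(-2) = 457*(-210) + 5 = -95970 + 5 = -95965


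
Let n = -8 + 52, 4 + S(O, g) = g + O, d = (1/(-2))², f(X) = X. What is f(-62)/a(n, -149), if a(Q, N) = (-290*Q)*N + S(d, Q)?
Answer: -248/7605121 ≈ -3.2610e-5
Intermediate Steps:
d = ¼ (d = (1*(-½))² = (-½)² = ¼ ≈ 0.25000)
S(O, g) = -4 + O + g (S(O, g) = -4 + (g + O) = -4 + (O + g) = -4 + O + g)
n = 44
a(Q, N) = -15/4 + Q - 290*N*Q (a(Q, N) = (-290*Q)*N + (-4 + ¼ + Q) = -290*N*Q + (-15/4 + Q) = -15/4 + Q - 290*N*Q)
f(-62)/a(n, -149) = -62/(-15/4 + 44 - 290*(-149)*44) = -62/(-15/4 + 44 + 1901240) = -62/7605121/4 = -62*4/7605121 = -248/7605121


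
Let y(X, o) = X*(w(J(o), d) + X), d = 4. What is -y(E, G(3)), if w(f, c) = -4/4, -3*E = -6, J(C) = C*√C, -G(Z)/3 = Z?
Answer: -2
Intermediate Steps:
G(Z) = -3*Z
J(C) = C^(3/2)
E = 2 (E = -⅓*(-6) = 2)
w(f, c) = -1 (w(f, c) = -4*¼ = -1)
y(X, o) = X*(-1 + X)
-y(E, G(3)) = -2*(-1 + 2) = -2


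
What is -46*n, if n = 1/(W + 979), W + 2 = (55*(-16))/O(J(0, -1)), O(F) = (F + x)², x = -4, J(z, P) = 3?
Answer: -46/97 ≈ -0.47423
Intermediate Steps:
O(F) = (-4 + F)² (O(F) = (F - 4)² = (-4 + F)²)
W = -882 (W = -2 + (55*(-16))/((-4 + 3)²) = -2 - 880/((-1)²) = -2 - 880/1 = -2 - 880*1 = -2 - 880 = -882)
n = 1/97 (n = 1/(-882 + 979) = 1/97 ≈ 0.010309)
-46*n = -46*1/97 = -46/97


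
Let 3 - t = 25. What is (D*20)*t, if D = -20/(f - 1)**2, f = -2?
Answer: 8800/9 ≈ 977.78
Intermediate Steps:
t = -22 (t = 3 - 1*25 = 3 - 25 = -22)
D = -20/9 (D = -20/(-2 - 1)**2 = -20/((-3)**2) = -20/9 ≈ -2.2222)
(D*20)*t = -20/9*20*(-22) = -400/9*(-22) = 8800/9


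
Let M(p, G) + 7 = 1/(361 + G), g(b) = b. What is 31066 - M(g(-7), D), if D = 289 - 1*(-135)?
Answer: 24392304/785 ≈ 31073.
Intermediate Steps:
D = 424 (D = 289 + 135 = 424)
M(p, G) = -7 + 1/(361 + G)
31066 - M(g(-7), D) = 31066 - (-2526 - 7*424)/(361 + 424) = 31066 - (-2526 - 2968)/785 = 31066 - (-5494)/785 = 31066 - 1*(-5494/785) = 31066 + 5494/785 = 24392304/785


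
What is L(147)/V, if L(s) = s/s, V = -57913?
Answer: -1/57913 ≈ -1.7267e-5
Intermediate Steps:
L(s) = 1
L(147)/V = 1/(-57913) = 1*(-1/57913) = -1/57913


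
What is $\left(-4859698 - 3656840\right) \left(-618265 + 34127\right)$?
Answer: $4974833474244$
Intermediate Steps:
$\left(-4859698 - 3656840\right) \left(-618265 + 34127\right) = \left(-8516538\right) \left(-584138\right) = 4974833474244$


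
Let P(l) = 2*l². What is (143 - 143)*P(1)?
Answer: 0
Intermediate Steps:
(143 - 143)*P(1) = (143 - 143)*(2*1²) = 0*(2*1) = 0*2 = 0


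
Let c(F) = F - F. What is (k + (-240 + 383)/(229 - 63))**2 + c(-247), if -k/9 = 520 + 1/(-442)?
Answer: 7366628398774225/336465649 ≈ 2.1894e+7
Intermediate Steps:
c(F) = 0
k = -2068551/442 (k = -9*(520 + 1/(-442)) = -9*(520 - 1/442) = -9*229839/442 = -2068551/442 ≈ -4680.0)
(k + (-240 + 383)/(229 - 63))**2 + c(-247) = (-2068551/442 + (-240 + 383)/(229 - 63))**2 + 0 = (-2068551/442 + 143/166)**2 + 0 = (-85829065/18343)**2 + 0 = 7366628398774225/336465649 + 0 = 7366628398774225/336465649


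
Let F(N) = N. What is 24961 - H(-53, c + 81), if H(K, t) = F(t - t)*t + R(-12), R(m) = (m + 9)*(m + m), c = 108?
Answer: 24889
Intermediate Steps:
R(m) = 2*m*(9 + m) (R(m) = (9 + m)*(2*m) = 2*m*(9 + m))
H(K, t) = 72 (H(K, t) = (t - t)*t + 2*(-12)*(9 - 12) = 0*t + 2*(-12)*(-3) = 0 + 72 = 72)
24961 - H(-53, c + 81) = 24961 - 1*72 = 24961 - 72 = 24889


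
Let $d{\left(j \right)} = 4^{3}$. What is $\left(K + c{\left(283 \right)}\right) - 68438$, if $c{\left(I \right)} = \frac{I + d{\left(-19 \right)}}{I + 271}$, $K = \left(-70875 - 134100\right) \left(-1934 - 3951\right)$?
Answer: $\frac{668240028445}{554} \approx 1.2062 \cdot 10^{9}$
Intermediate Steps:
$K = 1206277875$ ($K = \left(-204975\right) \left(-5885\right) = 1206277875$)
$d{\left(j \right)} = 64$
$c{\left(I \right)} = \frac{64 + I}{271 + I}$ ($c{\left(I \right)} = \frac{I + 64}{I + 271} = \frac{64 + I}{271 + I}$)
$\left(K + c{\left(283 \right)}\right) - 68438 = \left(1206277875 + \frac{64 + 283}{271 + 283}\right) - 68438 = \left(1206277875 + \frac{1}{554} \cdot 347\right) - 68438 = \left(1206277875 + \frac{347}{554}\right) - 68438 = \frac{668277943097}{554} - 68438 = \frac{668240028445}{554}$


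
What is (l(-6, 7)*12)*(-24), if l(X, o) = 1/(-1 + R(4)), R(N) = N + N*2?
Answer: -288/11 ≈ -26.182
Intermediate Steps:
R(N) = 3*N (R(N) = N + 2*N = 3*N)
l(X, o) = 1/11 (l(X, o) = 1/(-1 + 3*4) = 1/(-1 + 12) = 1/11)
(l(-6, 7)*12)*(-24) = ((1/11)*12)*(-24) = (12/11)*(-24) = -288/11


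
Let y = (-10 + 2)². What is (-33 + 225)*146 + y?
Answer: 28096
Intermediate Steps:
y = 64 (y = (-8)² = 64)
(-33 + 225)*146 + y = (-33 + 225)*146 + 64 = 192*146 + 64 = 28032 + 64 = 28096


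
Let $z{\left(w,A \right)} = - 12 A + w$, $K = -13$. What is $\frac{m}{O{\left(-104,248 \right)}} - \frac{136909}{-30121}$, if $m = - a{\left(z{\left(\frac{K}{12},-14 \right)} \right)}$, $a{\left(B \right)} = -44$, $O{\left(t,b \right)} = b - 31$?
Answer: $\frac{4433511}{933751} \approx 4.7481$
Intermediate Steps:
$z{\left(w,A \right)} = w - 12 A$
$O{\left(t,b \right)} = -31 + b$
$m = 44$ ($m = \left(-1\right) \left(-44\right) = 44$)
$\frac{m}{O{\left(-104,248 \right)}} - \frac{136909}{-30121} = \frac{44}{-31 + 248} - \frac{136909}{-30121} = \frac{44}{217} - - \frac{136909}{30121} = 44 \cdot \frac{1}{217} + \frac{136909}{30121} = \frac{44}{217} + \frac{136909}{30121} = \frac{4433511}{933751}$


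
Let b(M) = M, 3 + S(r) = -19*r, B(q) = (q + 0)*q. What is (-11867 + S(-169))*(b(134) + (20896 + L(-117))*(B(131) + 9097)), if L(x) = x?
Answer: -4724481289444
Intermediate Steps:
B(q) = q² (B(q) = q*q = q²)
S(r) = -3 - 19*r
(-11867 + S(-169))*(b(134) + (20896 + L(-117))*(B(131) + 9097)) = (-11867 + (-3 - 19*(-169)))*(134 + (20896 - 117)*(131² + 9097)) = (-11867 + (-3 + 3211))*(134 + 20779*(17161 + 9097)) = (-11867 + 3208)*(134 + 20779*26258) = -8659*(134 + 545614982) = -8659*545615116 = -4724481289444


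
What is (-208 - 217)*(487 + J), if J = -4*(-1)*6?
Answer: -217175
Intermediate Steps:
J = 24 (J = 4*6 = 24)
(-208 - 217)*(487 + J) = (-208 - 217)*(487 + 24) = -425*511 = -217175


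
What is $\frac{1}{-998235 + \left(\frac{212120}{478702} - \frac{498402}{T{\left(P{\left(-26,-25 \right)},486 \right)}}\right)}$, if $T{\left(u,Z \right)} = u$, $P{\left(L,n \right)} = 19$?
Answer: $- \frac{4547669}{4658933366177} \approx -9.7612 \cdot 10^{-7}$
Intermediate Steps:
$\frac{1}{-998235 + \left(\frac{212120}{478702} - \frac{498402}{T{\left(P{\left(-26,-25 \right)},486 \right)}}\right)} = \frac{1}{-998235 + \left(\frac{212120}{478702} - \frac{498402}{19}\right)} = \frac{1}{-998235 + \left(212120 \cdot \frac{1}{478702} - \frac{498402}{19}\right)} = \frac{1}{-998235 + \left(\frac{106060}{239351} - \frac{498402}{19}\right)} = \frac{1}{-998235 - \frac{119291001962}{4547669}} = \frac{1}{- \frac{4658933366177}{4547669}} = - \frac{4547669}{4658933366177}$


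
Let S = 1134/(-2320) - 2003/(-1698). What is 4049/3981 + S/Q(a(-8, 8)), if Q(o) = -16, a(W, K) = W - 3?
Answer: 20364457781/20910122880 ≈ 0.97390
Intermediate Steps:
a(W, K) = -3 + W
S = 680357/984840 (S = 1134*(-1/2320) - 2003*(-1/1698) = -567/1160 + 2003/1698 = 680357/984840 ≈ 0.69083)
4049/3981 + S/Q(a(-8, 8)) = 4049/3981 + (680357/984840)/(-16) = 4049*(1/3981) + (680357/984840)*(-1/16) = 4049/3981 - 680357/15757440 = 20364457781/20910122880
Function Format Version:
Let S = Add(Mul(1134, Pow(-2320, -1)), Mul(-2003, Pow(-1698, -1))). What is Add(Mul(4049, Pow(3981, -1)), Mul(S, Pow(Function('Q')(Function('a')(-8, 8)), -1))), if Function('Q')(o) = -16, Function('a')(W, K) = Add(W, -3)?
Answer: Rational(20364457781, 20910122880) ≈ 0.97390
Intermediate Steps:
Function('a')(W, K) = Add(-3, W)
S = Rational(680357, 984840) (S = Add(Mul(1134, Rational(-1, 2320)), Mul(-2003, Rational(-1, 1698))) = Add(Rational(-567, 1160), Rational(2003, 1698)) = Rational(680357, 984840) ≈ 0.69083)
Add(Mul(4049, Pow(3981, -1)), Mul(S, Pow(Function('Q')(Function('a')(-8, 8)), -1))) = Add(Mul(4049, Pow(3981, -1)), Mul(Rational(680357, 984840), Pow(-16, -1))) = Add(Mul(4049, Rational(1, 3981)), Mul(Rational(680357, 984840), Rational(-1, 16))) = Add(Rational(4049, 3981), Rational(-680357, 15757440)) = Rational(20364457781, 20910122880)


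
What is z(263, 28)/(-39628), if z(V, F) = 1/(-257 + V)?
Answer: -1/237768 ≈ -4.2058e-6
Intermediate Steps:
z(263, 28)/(-39628) = 1/((-257 + 263)*(-39628)) = -1/39628/6 = (1/6)*(-1/39628) = -1/237768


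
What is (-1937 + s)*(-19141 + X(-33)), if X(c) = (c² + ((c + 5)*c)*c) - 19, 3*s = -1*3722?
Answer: 462951079/3 ≈ 1.5432e+8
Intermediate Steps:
s = -3722/3 (s = (-1*3722)/3 = (⅓)*(-3722) = -3722/3 ≈ -1240.7)
X(c) = -19 + c² + c²*(5 + c) (X(c) = (c² + ((5 + c)*c)*c) - 19 = (c² + (c*(5 + c))*c) - 19 = (c² + c²*(5 + c)) - 19 = -19 + c² + c²*(5 + c))
(-1937 + s)*(-19141 + X(-33)) = (-1937 - 3722/3)*(-19141 + (-19 + (-33)³ + 6*(-33)²)) = -9533*(-19141 + (-19 - 35937 + 6*1089))/3 = -9533*(-19141 + (-19 - 35937 + 6534))/3 = -9533*(-19141 - 29422)/3 = -9533/3*(-48563) = 462951079/3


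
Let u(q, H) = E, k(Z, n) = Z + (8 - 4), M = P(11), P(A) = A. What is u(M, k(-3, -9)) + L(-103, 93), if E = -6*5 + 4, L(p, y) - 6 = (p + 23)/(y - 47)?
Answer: -500/23 ≈ -21.739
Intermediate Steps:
M = 11
L(p, y) = 6 + (23 + p)/(-47 + y) (L(p, y) = 6 + (p + 23)/(y - 47) = 6 + (23 + p)/(-47 + y))
k(Z, n) = 4 + Z (k(Z, n) = Z + 4 = 4 + Z)
E = -26 (E = -30 + 4 = -26)
u(q, H) = -26
u(M, k(-3, -9)) + L(-103, 93) = -26 + (-259 - 103 + 6*93)/(-47 + 93) = -26 + (-259 - 103 + 558)/46 = -26 + (1/46)*196 = -26 + 98/23 = -500/23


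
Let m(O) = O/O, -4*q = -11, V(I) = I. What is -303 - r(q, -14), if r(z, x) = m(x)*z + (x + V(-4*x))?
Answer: -1391/4 ≈ -347.75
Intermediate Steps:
q = 11/4 (q = -¼*(-11) = 11/4 ≈ 2.7500)
m(O) = 1
r(z, x) = z - 3*x (r(z, x) = 1*z + (x - 4*x) = z - 3*x)
-303 - r(q, -14) = -303 - (11/4 - 3*(-14)) = -303 - (11/4 + 42) = -303 - 1*179/4 = -303 - 179/4 = -1391/4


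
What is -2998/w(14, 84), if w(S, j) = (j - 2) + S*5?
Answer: -1499/76 ≈ -19.724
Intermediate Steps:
w(S, j) = -2 + j + 5*S (w(S, j) = (-2 + j) + 5*S = -2 + j + 5*S)
-2998/w(14, 84) = -2998/(-2 + 84 + 5*14) = -2998/(-2 + 84 + 70) = -2998/152 = -2998*1/152 = -1499/76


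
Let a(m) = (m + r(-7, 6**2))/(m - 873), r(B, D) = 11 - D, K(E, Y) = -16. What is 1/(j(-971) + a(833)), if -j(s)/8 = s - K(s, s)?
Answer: 5/38099 ≈ 0.00013124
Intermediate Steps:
j(s) = -128 - 8*s (j(s) = -8*(s - 1*(-16)) = -8*(s + 16) = -8*(16 + s) = -128 - 8*s)
a(m) = (-25 + m)/(-873 + m) (a(m) = (m + (11 - 1*6**2))/(m - 873) = (m + (11 - 1*36))/(-873 + m) = (m + (11 - 36))/(-873 + m) = (m - 25)/(-873 + m) = (-25 + m)/(-873 + m))
1/(j(-971) + a(833)) = 1/((-128 - 8*(-971)) + (-25 + 833)/(-873 + 833)) = 1/((-128 + 7768) + 808/(-40)) = 1/(7640 - 1/40*808) = 1/(7640 - 101/5) = 1/(38099/5) = 5/38099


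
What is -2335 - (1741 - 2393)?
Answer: -1683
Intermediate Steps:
-2335 - (1741 - 2393) = -2335 - 1*(-652) = -2335 + 652 = -1683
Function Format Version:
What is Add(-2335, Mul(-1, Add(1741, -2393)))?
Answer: -1683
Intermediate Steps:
Add(-2335, Mul(-1, Add(1741, -2393))) = Add(-2335, Mul(-1, -652)) = Add(-2335, 652) = -1683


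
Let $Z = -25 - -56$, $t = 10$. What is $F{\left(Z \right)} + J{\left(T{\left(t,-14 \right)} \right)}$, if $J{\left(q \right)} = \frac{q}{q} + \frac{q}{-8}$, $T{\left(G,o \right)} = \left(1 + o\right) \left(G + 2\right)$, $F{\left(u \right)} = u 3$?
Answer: $\frac{227}{2} \approx 113.5$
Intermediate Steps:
$Z = 31$ ($Z = -25 + 56 = 31$)
$F{\left(u \right)} = 3 u$
$T{\left(G,o \right)} = \left(1 + o\right) \left(2 + G\right)$
$J{\left(q \right)} = 1 - \frac{q}{8}$ ($J{\left(q \right)} = 1 + q \left(- \frac{1}{8}\right) = 1 - \frac{q}{8}$)
$F{\left(Z \right)} + J{\left(T{\left(t,-14 \right)} \right)} = 3 \cdot 31 - \left(-1 + \frac{2 + 10 + 2 \left(-14\right) + 10 \left(-14\right)}{8}\right) = 93 - \left(-1 + \frac{2 + 10 - 28 - 140}{8}\right) = 93 + \left(1 - - \frac{39}{2}\right) = 93 + \left(1 + \frac{39}{2}\right) = 93 + \frac{41}{2} = \frac{227}{2}$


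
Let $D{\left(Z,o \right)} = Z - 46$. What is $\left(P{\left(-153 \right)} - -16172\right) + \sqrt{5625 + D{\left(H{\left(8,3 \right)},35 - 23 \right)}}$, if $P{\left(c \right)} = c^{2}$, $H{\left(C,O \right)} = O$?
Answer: $39581 + \sqrt{5582} \approx 39656.0$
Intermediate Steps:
$D{\left(Z,o \right)} = -46 + Z$
$\left(P{\left(-153 \right)} - -16172\right) + \sqrt{5625 + D{\left(H{\left(8,3 \right)},35 - 23 \right)}} = \left(\left(-153\right)^{2} - -16172\right) + \sqrt{5625 + \left(-46 + 3\right)} = \left(23409 + 16172\right) + \sqrt{5625 - 43} = 39581 + \sqrt{5582}$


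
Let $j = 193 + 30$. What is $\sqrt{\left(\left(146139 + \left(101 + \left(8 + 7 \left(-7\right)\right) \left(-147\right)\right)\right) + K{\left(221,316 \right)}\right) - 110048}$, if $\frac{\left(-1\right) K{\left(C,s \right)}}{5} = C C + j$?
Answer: $i \sqrt{203101} \approx 450.67 i$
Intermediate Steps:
$j = 223$
$K{\left(C,s \right)} = -1115 - 5 C^{2}$ ($K{\left(C,s \right)} = - 5 \left(C C + 223\right) = - 5 \left(C^{2} + 223\right) = - 5 \left(223 + C^{2}\right) = -1115 - 5 C^{2}$)
$\sqrt{\left(\left(146139 + \left(101 + \left(8 + 7 \left(-7\right)\right) \left(-147\right)\right)\right) + K{\left(221,316 \right)}\right) - 110048} = \sqrt{\left(\left(146139 + \left(101 + \left(8 + 7 \left(-7\right)\right) \left(-147\right)\right)\right) - \left(1115 + 5 \cdot 221^{2}\right)\right) - 110048} = \sqrt{\left(\left(146139 + \left(101 + \left(8 - 49\right) \left(-147\right)\right)\right) - 245320\right) - 110048} = \sqrt{\left(\left(146139 + \left(101 - -6027\right)\right) - 245320\right) - 110048} = \sqrt{\left(\left(146139 + \left(101 + 6027\right)\right) - 245320\right) - 110048} = \sqrt{\left(\left(146139 + 6128\right) - 245320\right) - 110048} = \sqrt{\left(152267 - 245320\right) - 110048} = \sqrt{-93053 - 110048} = \sqrt{-203101} = i \sqrt{203101}$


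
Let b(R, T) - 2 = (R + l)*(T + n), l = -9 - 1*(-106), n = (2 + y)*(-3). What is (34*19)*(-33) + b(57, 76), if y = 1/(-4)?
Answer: -20841/2 ≈ -10421.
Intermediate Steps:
y = -¼ ≈ -0.25000
n = -21/4 (n = (2 - ¼)*(-3) = (7/4)*(-3) = -21/4 ≈ -5.2500)
l = 97 (l = -9 + 106 = 97)
b(R, T) = 2 + (97 + R)*(-21/4 + T) (b(R, T) = 2 + (R + 97)*(T - 21/4) = 2 + (97 + R)*(-21/4 + T))
(34*19)*(-33) + b(57, 76) = (34*19)*(-33) + (-2029/4 + 97*76 - 21/4*57 + 57*76) = 646*(-33) + (-2029/4 + 7372 - 1197/4 + 4332) = -21318 + 21795/2 = -20841/2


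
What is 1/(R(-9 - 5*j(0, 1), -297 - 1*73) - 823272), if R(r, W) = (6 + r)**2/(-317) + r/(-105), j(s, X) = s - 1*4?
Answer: -33285/27402642352 ≈ -1.2147e-6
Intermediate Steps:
j(s, X) = -4 + s (j(s, X) = s - 4 = -4 + s)
R(r, W) = -r/105 - (6 + r)**2/317 (R(r, W) = (6 + r)**2*(-1/317) + r*(-1/105) = -(6 + r)**2/317 - r/105 = -r/105 - (6 + r)**2/317)
1/(R(-9 - 5*j(0, 1), -297 - 1*73) - 823272) = 1/((-(-9 - 5*(-4 + 0))/105 - (6 + (-9 - 5*(-4 + 0)))**2/317) - 823272) = 1/((-(-9 - 5*(-4))/105 - (6 + (-9 - 5*(-4)))**2/317) - 823272) = 1/((-(-9 + 20)/105 - (6 + (-9 + 20))**2/317) - 823272) = 1/((-1/105*11 - (6 + 11)**2/317) - 823272) = 1/((-11/105 - 1/317*17**2) - 823272) = 1/((-11/105 - 1/317*289) - 823272) = 1/((-11/105 - 289/317) - 823272) = 1/(-33832/33285 - 823272) = 1/(-27402642352/33285) = -33285/27402642352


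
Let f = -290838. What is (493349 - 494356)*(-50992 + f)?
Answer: 344222810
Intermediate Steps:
(493349 - 494356)*(-50992 + f) = (493349 - 494356)*(-50992 - 290838) = -1007*(-341830) = 344222810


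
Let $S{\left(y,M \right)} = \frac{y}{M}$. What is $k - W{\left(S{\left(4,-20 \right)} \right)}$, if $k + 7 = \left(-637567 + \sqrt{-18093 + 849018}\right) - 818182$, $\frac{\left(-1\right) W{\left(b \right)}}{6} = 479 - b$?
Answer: $- \frac{7264404}{5} + 15 \sqrt{3693} \approx -1.452 \cdot 10^{6}$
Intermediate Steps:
$W{\left(b \right)} = -2874 + 6 b$ ($W{\left(b \right)} = - 6 \left(479 - b\right) = -2874 + 6 b$)
$k = -1455756 + 15 \sqrt{3693}$ ($k = -7 - \left(1455749 - \sqrt{-18093 + 849018}\right) = -7 - \left(1455749 - 15 \sqrt{3693}\right) = -1455756 + 15 \sqrt{3693} \approx -1.4548 \cdot 10^{6}$)
$k - W{\left(S{\left(4,-20 \right)} \right)} = \left(-1455756 + 15 \sqrt{3693}\right) - \left(-2874 + 6 \frac{4}{-20}\right) = \left(-1455756 + 15 \sqrt{3693}\right) - \left(-2874 + 6 \cdot 4 \left(- \frac{1}{20}\right)\right) = \left(-1455756 + 15 \sqrt{3693}\right) - \left(-2874 + 6 \left(- \frac{1}{5}\right)\right) = \left(-1455756 + 15 \sqrt{3693}\right) - \left(-2874 - \frac{6}{5}\right) = \left(-1455756 + 15 \sqrt{3693}\right) - - \frac{14376}{5} = \left(-1455756 + 15 \sqrt{3693}\right) + \frac{14376}{5} = - \frac{7264404}{5} + 15 \sqrt{3693}$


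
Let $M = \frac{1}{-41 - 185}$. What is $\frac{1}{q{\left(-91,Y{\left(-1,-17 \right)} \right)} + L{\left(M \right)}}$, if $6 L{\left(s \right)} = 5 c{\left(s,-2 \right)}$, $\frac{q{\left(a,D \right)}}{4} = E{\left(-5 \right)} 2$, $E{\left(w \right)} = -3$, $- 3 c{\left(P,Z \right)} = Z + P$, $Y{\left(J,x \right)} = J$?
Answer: $- \frac{1356}{31789} \approx -0.042656$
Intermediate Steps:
$c{\left(P,Z \right)} = - \frac{P}{3} - \frac{Z}{3}$ ($c{\left(P,Z \right)} = - \frac{Z + P}{3} = - \frac{P + Z}{3} = - \frac{P}{3} - \frac{Z}{3}$)
$q{\left(a,D \right)} = -24$ ($q{\left(a,D \right)} = 4 \left(\left(-3\right) 2\right) = 4 \left(-6\right) = -24$)
$M = - \frac{1}{226}$ ($M = \frac{1}{-226} = - \frac{1}{226} \approx -0.0044248$)
$L{\left(s \right)} = \frac{5}{9} - \frac{5 s}{18}$ ($L{\left(s \right)} = \frac{5 \left(- \frac{s}{3} - - \frac{2}{3}\right)}{6} = \frac{5 \left(- \frac{s}{3} + \frac{2}{3}\right)}{6} = \frac{5 \left(\frac{2}{3} - \frac{s}{3}\right)}{6} = \frac{\frac{10}{3} - \frac{5 s}{3}}{6} = \frac{5}{9} - \frac{5 s}{18}$)
$\frac{1}{q{\left(-91,Y{\left(-1,-17 \right)} \right)} + L{\left(M \right)}} = \frac{1}{-24 + \left(\frac{5}{9} - - \frac{5}{4068}\right)} = \frac{1}{-24 + \left(\frac{5}{9} + \frac{5}{4068}\right)} = \frac{1}{-24 + \frac{755}{1356}} = \frac{1}{- \frac{31789}{1356}} = - \frac{1356}{31789}$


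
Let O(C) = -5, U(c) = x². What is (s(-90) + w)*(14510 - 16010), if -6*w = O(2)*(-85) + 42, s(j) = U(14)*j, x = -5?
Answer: 3491750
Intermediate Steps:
U(c) = 25 (U(c) = (-5)² = 25)
s(j) = 25*j
w = -467/6 (w = -(-5*(-85) + 42)/6 = -(425 + 42)/6 = -⅙*467 = -467/6 ≈ -77.833)
(s(-90) + w)*(14510 - 16010) = (25*(-90) - 467/6)*(14510 - 16010) = (-2250 - 467/6)*(-1500) = -13967/6*(-1500) = 3491750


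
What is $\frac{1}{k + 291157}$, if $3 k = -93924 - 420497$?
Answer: $\frac{3}{359050} \approx 8.3554 \cdot 10^{-6}$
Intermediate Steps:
$k = - \frac{514421}{3}$ ($k = \frac{-93924 - 420497}{3} = \frac{1}{3} \left(-514421\right) = - \frac{514421}{3} \approx -1.7147 \cdot 10^{5}$)
$\frac{1}{k + 291157} = \frac{1}{- \frac{514421}{3} + 291157} = \frac{1}{\frac{359050}{3}} = \frac{3}{359050}$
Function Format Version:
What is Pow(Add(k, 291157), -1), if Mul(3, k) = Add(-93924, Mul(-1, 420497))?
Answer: Rational(3, 359050) ≈ 8.3554e-6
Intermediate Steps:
k = Rational(-514421, 3) (k = Mul(Rational(1, 3), Add(-93924, Mul(-1, 420497))) = Mul(Rational(1, 3), Add(-93924, -420497)) = Mul(Rational(1, 3), -514421) = Rational(-514421, 3) ≈ -1.7147e+5)
Pow(Add(k, 291157), -1) = Pow(Add(Rational(-514421, 3), 291157), -1) = Pow(Rational(359050, 3), -1) = Rational(3, 359050)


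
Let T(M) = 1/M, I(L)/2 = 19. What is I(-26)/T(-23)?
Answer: -874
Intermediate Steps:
I(L) = 38 (I(L) = 2*19 = 38)
I(-26)/T(-23) = 38/(1/(-23)) = 38/(-1/23) = 38*(-23) = -874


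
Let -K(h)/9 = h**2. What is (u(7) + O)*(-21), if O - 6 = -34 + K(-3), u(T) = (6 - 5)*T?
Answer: 2142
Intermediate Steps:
K(h) = -9*h**2
u(T) = T (u(T) = 1*T = T)
O = -109 (O = 6 + (-34 - 9*(-3)**2) = 6 + (-34 - 9*9) = 6 + (-34 - 81) = 6 - 115 = -109)
(u(7) + O)*(-21) = (7 - 109)*(-21) = -102*(-21) = 2142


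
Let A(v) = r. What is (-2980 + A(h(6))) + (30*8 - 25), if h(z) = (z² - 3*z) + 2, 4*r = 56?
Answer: -2751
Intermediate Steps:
r = 14 (r = (¼)*56 = 14)
h(z) = 2 + z² - 3*z
A(v) = 14
(-2980 + A(h(6))) + (30*8 - 25) = (-2980 + 14) + (30*8 - 25) = -2966 + (240 - 25) = -2966 + 215 = -2751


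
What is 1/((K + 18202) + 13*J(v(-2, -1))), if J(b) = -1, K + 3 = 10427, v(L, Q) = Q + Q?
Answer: 1/28613 ≈ 3.4949e-5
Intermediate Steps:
v(L, Q) = 2*Q
K = 10424 (K = -3 + 10427 = 10424)
1/((K + 18202) + 13*J(v(-2, -1))) = 1/((10424 + 18202) + 13*(-1)) = 1/(28626 - 13) = 1/28613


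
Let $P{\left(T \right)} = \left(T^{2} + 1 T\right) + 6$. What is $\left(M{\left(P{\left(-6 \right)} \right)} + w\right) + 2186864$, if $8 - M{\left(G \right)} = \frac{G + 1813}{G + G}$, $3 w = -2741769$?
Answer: $\frac{91650479}{72} \approx 1.2729 \cdot 10^{6}$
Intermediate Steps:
$w = -913923$ ($w = \frac{1}{3} \left(-2741769\right) = -913923$)
$P{\left(T \right)} = 6 + T + T^{2}$ ($P{\left(T \right)} = \left(T^{2} + T\right) + 6 = \left(T + T^{2}\right) + 6 = 6 + T + T^{2}$)
$M{\left(G \right)} = 8 - \frac{1813 + G}{2 G}$ ($M{\left(G \right)} = 8 - \frac{G + 1813}{G + G} = 8 - \frac{1813 + G}{2 G}$)
$\left(M{\left(P{\left(-6 \right)} \right)} + w\right) + 2186864 = \left(\frac{-1813 + 15 \left(6 - 6 + \left(-6\right)^{2}\right)}{2 \left(6 - 6 + \left(-6\right)^{2}\right)} - 913923\right) + 2186864 = \left(\frac{-1813 + 15 \left(6 - 6 + 36\right)}{2 \left(6 - 6 + 36\right)} - 913923\right) + 2186864 = \left(\frac{-1813 + 15 \cdot 36}{2 \cdot 36} - 913923\right) + 2186864 = \left(\frac{1}{2} \cdot \frac{1}{36} \left(-1813 + 540\right) - 913923\right) + 2186864 = \left(\frac{1}{2} \cdot \frac{1}{36} \left(-1273\right) - 913923\right) + 2186864 = \left(- \frac{1273}{72} - 913923\right) + 2186864 = - \frac{65803729}{72} + 2186864 = \frac{91650479}{72}$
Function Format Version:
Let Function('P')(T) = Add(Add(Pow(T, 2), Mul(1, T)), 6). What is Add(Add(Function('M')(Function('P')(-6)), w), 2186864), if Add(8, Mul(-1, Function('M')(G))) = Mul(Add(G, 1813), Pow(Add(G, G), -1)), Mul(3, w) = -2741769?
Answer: Rational(91650479, 72) ≈ 1.2729e+6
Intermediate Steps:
w = -913923 (w = Mul(Rational(1, 3), -2741769) = -913923)
Function('P')(T) = Add(6, T, Pow(T, 2)) (Function('P')(T) = Add(Add(Pow(T, 2), T), 6) = Add(Add(T, Pow(T, 2)), 6) = Add(6, T, Pow(T, 2)))
Function('M')(G) = Add(8, Mul(Rational(-1, 2), Pow(G, -1), Add(1813, G))) (Function('M')(G) = Add(8, Mul(-1, Mul(Add(G, 1813), Pow(Add(G, G), -1)))) = Add(8, Mul(-1, Mul(Add(1813, G), Pow(Mul(2, G), -1)))) = Add(8, Mul(-1, Mul(Add(1813, G), Mul(Rational(1, 2), Pow(G, -1))))) = Add(8, Mul(-1, Mul(Rational(1, 2), Pow(G, -1), Add(1813, G)))) = Add(8, Mul(Rational(-1, 2), Pow(G, -1), Add(1813, G))))
Add(Add(Function('M')(Function('P')(-6)), w), 2186864) = Add(Add(Mul(Rational(1, 2), Pow(Add(6, -6, Pow(-6, 2)), -1), Add(-1813, Mul(15, Add(6, -6, Pow(-6, 2))))), -913923), 2186864) = Add(Add(Mul(Rational(1, 2), Pow(Add(6, -6, 36), -1), Add(-1813, Mul(15, Add(6, -6, 36)))), -913923), 2186864) = Add(Add(Mul(Rational(1, 2), Pow(36, -1), Add(-1813, Mul(15, 36))), -913923), 2186864) = Add(Add(Mul(Rational(1, 2), Rational(1, 36), Add(-1813, 540)), -913923), 2186864) = Add(Add(Mul(Rational(1, 2), Rational(1, 36), -1273), -913923), 2186864) = Add(Add(Rational(-1273, 72), -913923), 2186864) = Add(Rational(-65803729, 72), 2186864) = Rational(91650479, 72)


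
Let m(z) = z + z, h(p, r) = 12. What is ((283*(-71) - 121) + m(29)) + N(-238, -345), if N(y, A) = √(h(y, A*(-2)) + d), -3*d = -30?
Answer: -20156 + √22 ≈ -20151.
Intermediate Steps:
m(z) = 2*z
d = 10 (d = -⅓*(-30) = 10)
N(y, A) = √22 (N(y, A) = √(12 + 10) = √22)
((283*(-71) - 121) + m(29)) + N(-238, -345) = ((283*(-71) - 121) + 2*29) + √22 = ((-20093 - 121) + 58) + √22 = (-20214 + 58) + √22 = -20156 + √22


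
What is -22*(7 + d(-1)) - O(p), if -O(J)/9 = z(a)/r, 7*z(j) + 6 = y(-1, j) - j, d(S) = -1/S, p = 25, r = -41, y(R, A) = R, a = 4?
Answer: -50413/287 ≈ -175.66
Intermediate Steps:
z(j) = -1 - j/7 (z(j) = -6/7 + (-1 - j)/7 = -6/7 + (-⅐ - j/7) = -1 - j/7)
O(J) = -99/287 (O(J) = -9*(-1 - ⅐*4)/(-41) = -9*(-1 - 4/7)*(-1)/41 = -(-99)*(-1)/(7*41) = -9*11/287 = -99/287)
-22*(7 + d(-1)) - O(p) = -22*(7 - 1/(-1)) - 1*(-99/287) = -22*(7 - 1*(-1)) + 99/287 = -22*(7 + 1) + 99/287 = -22*8 + 99/287 = -176 + 99/287 = -50413/287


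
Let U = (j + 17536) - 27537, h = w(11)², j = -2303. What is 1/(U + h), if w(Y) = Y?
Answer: -1/12183 ≈ -8.2082e-5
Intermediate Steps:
h = 121 (h = 11² = 121)
U = -12304 (U = (-2303 + 17536) - 27537 = 15233 - 27537 = -12304)
1/(U + h) = 1/(-12304 + 121) = 1/(-12183) = -1/12183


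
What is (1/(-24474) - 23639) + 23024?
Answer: -15051511/24474 ≈ -615.00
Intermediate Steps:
(1/(-24474) - 23639) + 23024 = (-1/24474 - 23639) + 23024 = -578540887/24474 + 23024 = -15051511/24474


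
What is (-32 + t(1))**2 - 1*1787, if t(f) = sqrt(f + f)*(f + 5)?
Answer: -691 - 384*sqrt(2) ≈ -1234.1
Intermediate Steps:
t(f) = sqrt(2)*sqrt(f)*(5 + f) (t(f) = sqrt(2*f)*(5 + f) = (sqrt(2)*sqrt(f))*(5 + f) = sqrt(2)*sqrt(f)*(5 + f))
(-32 + t(1))**2 - 1*1787 = (-32 + sqrt(2)*sqrt(1)*(5 + 1))**2 - 1*1787 = (-32 + sqrt(2)*1*6)**2 - 1787 = (-32 + 6*sqrt(2))**2 - 1787 = -1787 + (-32 + 6*sqrt(2))**2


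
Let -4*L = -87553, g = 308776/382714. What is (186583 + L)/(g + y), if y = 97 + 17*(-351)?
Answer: -159569731945/4492444808 ≈ -35.520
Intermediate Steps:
y = -5870 (y = 97 - 5967 = -5870)
g = 154388/191357 (g = 308776*(1/382714) = 154388/191357 ≈ 0.80681)
L = 87553/4 (L = -¼*(-87553) = 87553/4 ≈ 21888.)
(186583 + L)/(g + y) = (186583 + 87553/4)/(154388/191357 - 5870) = 833885/(4*(-1123111202/191357)) = (833885/4)*(-191357/1123111202) = -159569731945/4492444808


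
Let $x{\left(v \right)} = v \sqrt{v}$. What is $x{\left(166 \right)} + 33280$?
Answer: $33280 + 166 \sqrt{166} \approx 35419.0$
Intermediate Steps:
$x{\left(v \right)} = v^{\frac{3}{2}}$
$x{\left(166 \right)} + 33280 = 166^{\frac{3}{2}} + 33280 = 166 \sqrt{166} + 33280 = 33280 + 166 \sqrt{166}$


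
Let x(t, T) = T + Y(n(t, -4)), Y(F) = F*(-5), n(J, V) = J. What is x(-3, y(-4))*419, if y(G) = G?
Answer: 4609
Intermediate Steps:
Y(F) = -5*F
x(t, T) = T - 5*t
x(-3, y(-4))*419 = (-4 - 5*(-3))*419 = (-4 + 15)*419 = 11*419 = 4609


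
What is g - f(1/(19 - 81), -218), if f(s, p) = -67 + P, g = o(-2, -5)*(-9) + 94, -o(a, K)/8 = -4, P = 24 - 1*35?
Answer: -116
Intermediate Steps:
P = -11 (P = 24 - 35 = -11)
o(a, K) = 32 (o(a, K) = -8*(-4) = 32)
g = -194 (g = 32*(-9) + 94 = -288 + 94 = -194)
f(s, p) = -78 (f(s, p) = -67 - 11 = -78)
g - f(1/(19 - 81), -218) = -194 - 1*(-78) = -194 + 78 = -116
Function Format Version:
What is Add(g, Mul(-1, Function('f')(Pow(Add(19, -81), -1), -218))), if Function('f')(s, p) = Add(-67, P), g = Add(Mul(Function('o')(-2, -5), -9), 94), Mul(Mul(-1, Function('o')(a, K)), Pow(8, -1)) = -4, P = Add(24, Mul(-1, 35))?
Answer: -116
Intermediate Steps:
P = -11 (P = Add(24, -35) = -11)
Function('o')(a, K) = 32 (Function('o')(a, K) = Mul(-8, -4) = 32)
g = -194 (g = Add(Mul(32, -9), 94) = Add(-288, 94) = -194)
Function('f')(s, p) = -78 (Function('f')(s, p) = Add(-67, -11) = -78)
Add(g, Mul(-1, Function('f')(Pow(Add(19, -81), -1), -218))) = Add(-194, Mul(-1, -78)) = Add(-194, 78) = -116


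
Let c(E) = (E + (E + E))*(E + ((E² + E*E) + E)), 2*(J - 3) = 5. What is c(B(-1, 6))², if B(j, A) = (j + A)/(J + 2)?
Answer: 1600/81 ≈ 19.753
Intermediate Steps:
J = 11/2 (J = 3 + (½)*5 = 3 + 5/2 = 11/2 ≈ 5.5000)
B(j, A) = 2*A/15 + 2*j/15 (B(j, A) = (j + A)/(11/2 + 2) = (A + j)/(15/2) = (A + j)*(2/15) = 2*A/15 + 2*j/15)
c(E) = 3*E*(2*E + 2*E²) (c(E) = (E + 2*E)*(E + ((E² + E²) + E)) = (3*E)*(E + (2*E² + E)) = (3*E)*(E + (E + 2*E²)) = (3*E)*(2*E + 2*E²) = 3*E*(2*E + 2*E²))
c(B(-1, 6))² = (6*((2/15)*6 + (2/15)*(-1))²*(1 + ((2/15)*6 + (2/15)*(-1))))² = (6*(⅘ - 2/15)²*(1 + (⅘ - 2/15)))² = (6*(⅔)²*(1 + ⅔))² = (6*(4/9)*(5/3))² = (40/9)² = 1600/81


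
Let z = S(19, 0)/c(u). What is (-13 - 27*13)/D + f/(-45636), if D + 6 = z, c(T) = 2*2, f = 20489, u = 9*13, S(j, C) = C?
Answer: 2748095/45636 ≈ 60.218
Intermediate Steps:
u = 117
c(T) = 4
z = 0 (z = 0/4 = 0*(1/4) = 0)
D = -6 (D = -6 + 0 = -6)
(-13 - 27*13)/D + f/(-45636) = (-13 - 27*13)/(-6) + 20489/(-45636) = (-13 - 351)*(-1/6) + 20489*(-1/45636) = -364*(-1/6) - 20489/45636 = 182/3 - 20489/45636 = 2748095/45636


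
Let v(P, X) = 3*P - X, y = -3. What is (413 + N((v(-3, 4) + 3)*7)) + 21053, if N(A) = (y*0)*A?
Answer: 21466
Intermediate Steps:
v(P, X) = -X + 3*P
N(A) = 0 (N(A) = (-3*0)*A = 0*A = 0)
(413 + N((v(-3, 4) + 3)*7)) + 21053 = (413 + 0) + 21053 = 413 + 21053 = 21466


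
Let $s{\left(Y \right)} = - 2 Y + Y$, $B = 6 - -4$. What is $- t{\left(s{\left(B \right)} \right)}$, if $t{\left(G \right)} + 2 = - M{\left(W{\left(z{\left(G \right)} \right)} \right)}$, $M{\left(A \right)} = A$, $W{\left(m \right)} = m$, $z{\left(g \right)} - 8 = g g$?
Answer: $110$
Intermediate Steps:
$z{\left(g \right)} = 8 + g^{2}$ ($z{\left(g \right)} = 8 + g g = 8 + g^{2}$)
$B = 10$ ($B = 6 + 4 = 10$)
$s{\left(Y \right)} = - Y$
$t{\left(G \right)} = -10 - G^{2}$ ($t{\left(G \right)} = -2 - \left(8 + G^{2}\right) = -10 - G^{2}$)
$- t{\left(s{\left(B \right)} \right)} = - (-10 - \left(\left(-1\right) 10\right)^{2}) = - (-10 - \left(-10\right)^{2}) = - (-10 - 100) = \left(-1\right) \left(-110\right) = 110$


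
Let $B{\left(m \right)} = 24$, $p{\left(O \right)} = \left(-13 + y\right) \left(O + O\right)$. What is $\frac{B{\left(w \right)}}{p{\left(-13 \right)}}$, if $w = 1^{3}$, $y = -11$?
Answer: $\frac{1}{26} \approx 0.038462$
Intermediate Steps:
$w = 1$
$p{\left(O \right)} = - 48 O$ ($p{\left(O \right)} = \left(-13 - 11\right) \left(O + O\right) = - 24 \cdot 2 O = - 48 O$)
$\frac{B{\left(w \right)}}{p{\left(-13 \right)}} = \frac{24}{\left(-48\right) \left(-13\right)} = \frac{24}{624} = 24 \cdot \frac{1}{624} = \frac{1}{26}$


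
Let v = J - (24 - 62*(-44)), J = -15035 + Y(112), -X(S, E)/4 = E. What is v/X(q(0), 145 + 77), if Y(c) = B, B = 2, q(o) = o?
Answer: 17785/888 ≈ 20.028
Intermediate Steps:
X(S, E) = -4*E
Y(c) = 2
J = -15033 (J = -15035 + 2 = -15033)
v = -17785 (v = -15033 - (24 - 62*(-44)) = -15033 - (24 + 2728) = -15033 - 1*2752 = -15033 - 2752 = -17785)
v/X(q(0), 145 + 77) = -17785*(-1/(4*(145 + 77))) = -17785/((-4*222)) = -17785/(-888) = -17785*(-1/888) = 17785/888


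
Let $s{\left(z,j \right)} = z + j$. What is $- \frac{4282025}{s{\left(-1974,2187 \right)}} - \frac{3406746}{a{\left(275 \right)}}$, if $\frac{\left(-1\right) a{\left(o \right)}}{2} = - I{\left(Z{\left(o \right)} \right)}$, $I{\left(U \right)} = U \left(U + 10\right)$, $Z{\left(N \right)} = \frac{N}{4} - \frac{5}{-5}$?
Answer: $- \frac{494137423}{24211} \approx -20410.0$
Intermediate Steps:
$s{\left(z,j \right)} = j + z$
$Z{\left(N \right)} = 1 + \frac{N}{4}$ ($Z{\left(N \right)} = N \frac{1}{4} - -1 = \frac{N}{4} + 1 = 1 + \frac{N}{4}$)
$I{\left(U \right)} = U \left(10 + U\right)$
$a{\left(o \right)} = 2 \left(1 + \frac{o}{4}\right) \left(11 + \frac{o}{4}\right)$ ($a{\left(o \right)} = - 2 \left(- \left(1 + \frac{o}{4}\right) \left(10 + \left(1 + \frac{o}{4}\right)\right)\right) = - 2 \left(- \left(1 + \frac{o}{4}\right) \left(11 + \frac{o}{4}\right)\right) = 2 \left(1 + \frac{o}{4}\right) \left(11 + \frac{o}{4}\right)$)
$- \frac{4282025}{s{\left(-1974,2187 \right)}} - \frac{3406746}{a{\left(275 \right)}} = - \frac{4282025}{2187 - 1974} - \frac{3406746}{\frac{1}{8} \left(4 + 275\right) \left(44 + 275\right)} = - \frac{4282025}{213} - \frac{3406746}{\frac{1}{8} \cdot 279 \cdot 319} = \left(-4282025\right) \frac{1}{213} - \frac{3406746}{\frac{89001}{8}} = - \frac{4282025}{213} - \frac{313264}{1023} = - \frac{494137423}{24211}$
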